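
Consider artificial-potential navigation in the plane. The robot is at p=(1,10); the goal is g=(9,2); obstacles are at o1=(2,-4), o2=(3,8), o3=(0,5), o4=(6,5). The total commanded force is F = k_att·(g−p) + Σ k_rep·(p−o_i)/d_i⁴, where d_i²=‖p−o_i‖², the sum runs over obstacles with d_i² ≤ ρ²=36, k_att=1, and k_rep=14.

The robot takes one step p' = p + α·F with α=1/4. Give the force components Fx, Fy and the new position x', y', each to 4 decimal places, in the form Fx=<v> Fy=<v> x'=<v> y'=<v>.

Fx=7.5832 Fy=-7.4589 x'=2.8958 y'=8.1353

F_att = 1·(g−p) = 1·(8,-8) = (8.0000,-8.0000)
o1: d²=197 > ρ²=36 → inactive
o2: d²=8 ≤ ρ²=36; F_rep = 14·(-2,2)/8² = (-0.4375,0.4375)
o3: d²=26 ≤ ρ²=36; F_rep = 14·(1,5)/26² = (0.0207,0.1036)
o4: d²=50 > ρ²=36 → inactive
F = F_att + ΣF_rep = (7.5832,-7.4589)
p' = p + 1/4·F = (2.8958,8.1353)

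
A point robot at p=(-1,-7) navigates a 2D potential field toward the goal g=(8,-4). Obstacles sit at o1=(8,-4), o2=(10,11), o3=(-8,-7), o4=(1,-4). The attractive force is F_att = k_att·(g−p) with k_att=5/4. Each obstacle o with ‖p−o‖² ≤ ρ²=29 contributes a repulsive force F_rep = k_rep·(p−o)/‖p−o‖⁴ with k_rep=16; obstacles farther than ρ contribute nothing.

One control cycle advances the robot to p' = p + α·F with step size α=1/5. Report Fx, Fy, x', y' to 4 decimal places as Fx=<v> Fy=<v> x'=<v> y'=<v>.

F_att = 5/4·(g−p) = 5/4·(9,3) = (11.2500,3.7500)
o1: d²=90 > ρ²=29 → inactive
o2: d²=445 > ρ²=29 → inactive
o3: d²=49 > ρ²=29 → inactive
o4: d²=13 ≤ ρ²=29; F_rep = 16·(-2,-3)/13² = (-0.1893,-0.2840)
F = F_att + ΣF_rep = (11.0607,3.4660)
p' = p + 1/5·F = (1.2121,-6.3068)

Fx=11.0607 Fy=3.4660 x'=1.2121 y'=-6.3068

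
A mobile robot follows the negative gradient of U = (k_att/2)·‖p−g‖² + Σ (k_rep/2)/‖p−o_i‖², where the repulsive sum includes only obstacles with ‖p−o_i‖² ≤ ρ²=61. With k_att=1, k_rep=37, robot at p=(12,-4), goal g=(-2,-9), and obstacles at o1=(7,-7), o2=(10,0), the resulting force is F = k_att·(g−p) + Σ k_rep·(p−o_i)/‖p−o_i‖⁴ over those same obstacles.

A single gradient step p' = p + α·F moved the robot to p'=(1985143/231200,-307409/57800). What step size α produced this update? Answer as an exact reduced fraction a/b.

α = 1/4

F_att = 1·(g−p) = 1·(-14,-5) = (-14.0000,-5.0000)
o1: d²=34 ≤ ρ²=61; F_rep = 37·(5,3)/34² = (0.1600,0.0960)
o2: d²=20 ≤ ρ²=61; F_rep = 37·(2,-4)/20² = (0.1850,-0.3700)
F = F_att + ΣF_rep = (-13.6550,-5.2740)
Δp = p'−p = (-3.4137,-1.3185); α = Δx/Fx = (-789257/231200) / (-789257/57800) = 1/4
check: Δy/Fy = (-76209/57800) / (-76209/14450) = 1/4 ✓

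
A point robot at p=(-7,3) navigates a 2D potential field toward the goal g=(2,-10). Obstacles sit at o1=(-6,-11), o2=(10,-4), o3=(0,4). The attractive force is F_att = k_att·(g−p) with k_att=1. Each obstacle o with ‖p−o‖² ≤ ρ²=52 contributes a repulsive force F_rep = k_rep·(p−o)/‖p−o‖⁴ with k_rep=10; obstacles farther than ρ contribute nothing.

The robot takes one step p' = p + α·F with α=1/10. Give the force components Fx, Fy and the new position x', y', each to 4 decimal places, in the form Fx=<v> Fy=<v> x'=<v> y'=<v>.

Fx=8.9720 Fy=-13.0040 x'=-6.1028 y'=1.6996

F_att = 1·(g−p) = 1·(9,-13) = (9.0000,-13.0000)
o1: d²=197 > ρ²=52 → inactive
o2: d²=338 > ρ²=52 → inactive
o3: d²=50 ≤ ρ²=52; F_rep = 10·(-7,-1)/50² = (-0.0280,-0.0040)
F = F_att + ΣF_rep = (8.9720,-13.0040)
p' = p + 1/10·F = (-6.1028,1.6996)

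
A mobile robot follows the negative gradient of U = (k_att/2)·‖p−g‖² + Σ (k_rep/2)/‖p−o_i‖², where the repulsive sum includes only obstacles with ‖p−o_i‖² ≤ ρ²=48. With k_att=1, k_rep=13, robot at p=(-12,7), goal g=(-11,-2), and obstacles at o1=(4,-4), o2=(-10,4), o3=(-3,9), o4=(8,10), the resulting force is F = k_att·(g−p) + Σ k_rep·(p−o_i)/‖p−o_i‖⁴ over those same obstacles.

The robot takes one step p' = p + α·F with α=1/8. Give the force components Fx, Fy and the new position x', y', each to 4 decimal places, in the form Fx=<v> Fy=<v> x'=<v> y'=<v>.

F_att = 1·(g−p) = 1·(1,-9) = (1.0000,-9.0000)
o1: d²=377 > ρ²=48 → inactive
o2: d²=13 ≤ ρ²=48; F_rep = 13·(-2,3)/13² = (-0.1538,0.2308)
o3: d²=85 > ρ²=48 → inactive
o4: d²=409 > ρ²=48 → inactive
F = F_att + ΣF_rep = (0.8462,-8.7692)
p' = p + 1/8·F = (-11.8942,5.9038)

Fx=0.8462 Fy=-8.7692 x'=-11.8942 y'=5.9038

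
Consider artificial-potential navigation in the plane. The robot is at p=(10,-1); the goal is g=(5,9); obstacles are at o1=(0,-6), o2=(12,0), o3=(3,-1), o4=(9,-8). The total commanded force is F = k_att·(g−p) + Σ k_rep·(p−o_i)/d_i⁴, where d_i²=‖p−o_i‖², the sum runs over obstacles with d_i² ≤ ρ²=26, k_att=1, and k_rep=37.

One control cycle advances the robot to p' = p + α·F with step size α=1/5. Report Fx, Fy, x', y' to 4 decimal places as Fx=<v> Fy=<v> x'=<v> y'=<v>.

F_att = 1·(g−p) = 1·(-5,10) = (-5.0000,10.0000)
o1: d²=125 > ρ²=26 → inactive
o2: d²=5 ≤ ρ²=26; F_rep = 37·(-2,-1)/5² = (-2.9600,-1.4800)
o3: d²=49 > ρ²=26 → inactive
o4: d²=50 > ρ²=26 → inactive
F = F_att + ΣF_rep = (-7.9600,8.5200)
p' = p + 1/5·F = (8.4080,0.7040)

Fx=-7.9600 Fy=8.5200 x'=8.4080 y'=0.7040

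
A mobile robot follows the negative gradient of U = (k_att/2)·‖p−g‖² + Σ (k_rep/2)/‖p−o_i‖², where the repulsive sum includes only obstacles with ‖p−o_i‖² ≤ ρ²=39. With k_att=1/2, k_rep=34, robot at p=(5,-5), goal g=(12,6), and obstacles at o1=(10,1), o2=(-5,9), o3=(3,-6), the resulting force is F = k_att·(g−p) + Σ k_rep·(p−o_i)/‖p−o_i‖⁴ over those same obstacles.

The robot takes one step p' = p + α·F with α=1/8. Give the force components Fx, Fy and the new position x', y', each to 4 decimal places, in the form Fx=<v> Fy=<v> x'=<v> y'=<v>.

F_att = 1/2·(g−p) = 1/2·(7,11) = (3.5000,5.5000)
o1: d²=61 > ρ²=39 → inactive
o2: d²=296 > ρ²=39 → inactive
o3: d²=5 ≤ ρ²=39; F_rep = 34·(2,1)/5² = (2.7200,1.3600)
F = F_att + ΣF_rep = (6.2200,6.8600)
p' = p + 1/8·F = (5.7775,-4.1425)

Fx=6.2200 Fy=6.8600 x'=5.7775 y'=-4.1425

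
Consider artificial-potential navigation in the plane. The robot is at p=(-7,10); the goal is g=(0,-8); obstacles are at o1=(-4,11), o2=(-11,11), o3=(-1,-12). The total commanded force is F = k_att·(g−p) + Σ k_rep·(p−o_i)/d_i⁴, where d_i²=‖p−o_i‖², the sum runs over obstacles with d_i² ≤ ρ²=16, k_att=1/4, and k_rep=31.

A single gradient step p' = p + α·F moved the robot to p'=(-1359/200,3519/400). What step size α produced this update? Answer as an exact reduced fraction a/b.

F_att = 1/4·(g−p) = 1/4·(7,-18) = (1.7500,-4.5000)
o1: d²=10 ≤ ρ²=16; F_rep = 31·(-3,-1)/10² = (-0.9300,-0.3100)
o2: d²=17 > ρ²=16 → inactive
o3: d²=520 > ρ²=16 → inactive
F = F_att + ΣF_rep = (0.8200,-4.8100)
Δp = p'−p = (0.2050,-1.2025); α = Δx/Fx = (41/200) / (41/50) = 1/4
check: Δy/Fy = (-481/400) / (-481/100) = 1/4 ✓

α = 1/4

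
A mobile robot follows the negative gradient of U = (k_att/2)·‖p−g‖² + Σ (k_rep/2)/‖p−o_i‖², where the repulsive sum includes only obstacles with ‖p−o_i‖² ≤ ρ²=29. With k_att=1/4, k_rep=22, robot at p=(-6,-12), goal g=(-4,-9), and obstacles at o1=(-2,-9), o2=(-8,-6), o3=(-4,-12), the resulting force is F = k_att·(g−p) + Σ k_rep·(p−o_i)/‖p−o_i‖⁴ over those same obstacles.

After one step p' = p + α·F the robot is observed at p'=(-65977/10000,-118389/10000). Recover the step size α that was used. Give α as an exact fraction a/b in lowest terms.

α = 1/4

F_att = 1/4·(g−p) = 1/4·(2,3) = (0.5000,0.7500)
o1: d²=25 ≤ ρ²=29; F_rep = 22·(-4,-3)/25² = (-0.1408,-0.1056)
o2: d²=40 > ρ²=29 → inactive
o3: d²=4 ≤ ρ²=29; F_rep = 22·(-2,0)/4² = (-2.7500,0.0000)
F = F_att + ΣF_rep = (-2.3908,0.6444)
Δp = p'−p = (-0.5977,0.1611); α = Δx/Fx = (-5977/10000) / (-5977/2500) = 1/4
check: Δy/Fy = (1611/10000) / (1611/2500) = 1/4 ✓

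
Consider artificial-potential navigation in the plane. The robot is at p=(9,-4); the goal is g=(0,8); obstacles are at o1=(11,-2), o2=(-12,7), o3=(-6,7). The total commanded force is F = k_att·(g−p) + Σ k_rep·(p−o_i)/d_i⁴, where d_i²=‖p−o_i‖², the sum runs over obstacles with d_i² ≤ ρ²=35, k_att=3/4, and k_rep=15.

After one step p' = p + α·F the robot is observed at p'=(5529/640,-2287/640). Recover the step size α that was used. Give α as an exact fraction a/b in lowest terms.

F_att = 3/4·(g−p) = 3/4·(-9,12) = (-6.7500,9.0000)
o1: d²=8 ≤ ρ²=35; F_rep = 15·(-2,-2)/8² = (-0.4688,-0.4688)
o2: d²=562 > ρ²=35 → inactive
o3: d²=346 > ρ²=35 → inactive
F = F_att + ΣF_rep = (-7.2188,8.5312)
Δp = p'−p = (-0.3609,0.4266); α = Δx/Fx = (-231/640) / (-231/32) = 1/20
check: Δy/Fy = (273/640) / (273/32) = 1/20 ✓

α = 1/20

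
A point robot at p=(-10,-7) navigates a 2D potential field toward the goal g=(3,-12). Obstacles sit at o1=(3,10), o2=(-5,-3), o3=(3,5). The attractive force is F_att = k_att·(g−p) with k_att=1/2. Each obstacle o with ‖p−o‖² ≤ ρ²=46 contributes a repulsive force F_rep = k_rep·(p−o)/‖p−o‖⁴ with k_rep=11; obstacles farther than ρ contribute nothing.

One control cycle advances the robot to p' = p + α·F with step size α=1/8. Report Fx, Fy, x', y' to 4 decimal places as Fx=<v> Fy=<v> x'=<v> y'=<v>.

Fx=6.4673 Fy=-2.5262 x'=-9.1916 y'=-7.3158

F_att = 1/2·(g−p) = 1/2·(13,-5) = (6.5000,-2.5000)
o1: d²=458 > ρ²=46 → inactive
o2: d²=41 ≤ ρ²=46; F_rep = 11·(-5,-4)/41² = (-0.0327,-0.0262)
o3: d²=313 > ρ²=46 → inactive
F = F_att + ΣF_rep = (6.4673,-2.5262)
p' = p + 1/8·F = (-9.1916,-7.3158)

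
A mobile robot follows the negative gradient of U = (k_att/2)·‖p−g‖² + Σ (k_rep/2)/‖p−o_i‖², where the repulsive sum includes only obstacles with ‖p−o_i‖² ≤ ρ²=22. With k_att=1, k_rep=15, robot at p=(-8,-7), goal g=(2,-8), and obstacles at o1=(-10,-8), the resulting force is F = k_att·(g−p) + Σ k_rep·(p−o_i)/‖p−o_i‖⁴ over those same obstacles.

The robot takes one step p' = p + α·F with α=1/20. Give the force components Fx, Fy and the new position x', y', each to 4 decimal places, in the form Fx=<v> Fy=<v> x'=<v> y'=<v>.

F_att = 1·(g−p) = 1·(10,-1) = (10.0000,-1.0000)
o1: d²=5 ≤ ρ²=22; F_rep = 15·(2,1)/5² = (1.2000,0.6000)
F = F_att + ΣF_rep = (11.2000,-0.4000)
p' = p + 1/20·F = (-7.4400,-7.0200)

Fx=11.2000 Fy=-0.4000 x'=-7.4400 y'=-7.0200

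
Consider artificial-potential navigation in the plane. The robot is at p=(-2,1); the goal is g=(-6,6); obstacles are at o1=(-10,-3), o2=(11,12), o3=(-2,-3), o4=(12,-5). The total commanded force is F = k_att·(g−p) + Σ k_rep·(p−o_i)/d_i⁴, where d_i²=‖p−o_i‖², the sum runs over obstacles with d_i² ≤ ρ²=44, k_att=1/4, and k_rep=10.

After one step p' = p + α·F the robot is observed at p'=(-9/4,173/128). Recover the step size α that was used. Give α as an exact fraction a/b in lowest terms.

α = 1/4

F_att = 1/4·(g−p) = 1/4·(-4,5) = (-1.0000,1.2500)
o1: d²=80 > ρ²=44 → inactive
o2: d²=290 > ρ²=44 → inactive
o3: d²=16 ≤ ρ²=44; F_rep = 10·(0,4)/16² = (0.0000,0.1562)
o4: d²=232 > ρ²=44 → inactive
F = F_att + ΣF_rep = (-1.0000,1.4062)
Δp = p'−p = (-0.2500,0.3516); α = Δx/Fx = (-1/4) / (-1) = 1/4
check: Δy/Fy = (45/128) / (45/32) = 1/4 ✓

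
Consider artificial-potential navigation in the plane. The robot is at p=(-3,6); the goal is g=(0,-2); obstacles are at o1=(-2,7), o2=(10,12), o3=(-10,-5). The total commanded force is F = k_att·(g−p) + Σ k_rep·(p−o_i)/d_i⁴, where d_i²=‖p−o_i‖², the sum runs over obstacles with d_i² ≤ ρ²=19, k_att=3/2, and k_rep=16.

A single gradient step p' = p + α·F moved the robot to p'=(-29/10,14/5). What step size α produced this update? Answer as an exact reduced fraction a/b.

F_att = 3/2·(g−p) = 3/2·(3,-8) = (4.5000,-12.0000)
o1: d²=2 ≤ ρ²=19; F_rep = 16·(-1,-1)/2² = (-4.0000,-4.0000)
o2: d²=205 > ρ²=19 → inactive
o3: d²=170 > ρ²=19 → inactive
F = F_att + ΣF_rep = (0.5000,-16.0000)
Δp = p'−p = (0.1000,-3.2000); α = Δx/Fx = (1/10) / (1/2) = 1/5
check: Δy/Fy = (-16/5) / (-16) = 1/5 ✓

α = 1/5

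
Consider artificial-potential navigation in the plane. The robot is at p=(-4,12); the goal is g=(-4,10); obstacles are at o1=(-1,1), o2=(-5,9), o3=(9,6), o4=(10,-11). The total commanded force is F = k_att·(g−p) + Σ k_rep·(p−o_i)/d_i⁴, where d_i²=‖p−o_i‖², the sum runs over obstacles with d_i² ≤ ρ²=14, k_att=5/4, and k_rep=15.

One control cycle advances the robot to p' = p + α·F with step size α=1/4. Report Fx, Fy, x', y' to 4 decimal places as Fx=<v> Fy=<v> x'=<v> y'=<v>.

Fx=0.1500 Fy=-2.0500 x'=-3.9625 y'=11.4875

F_att = 5/4·(g−p) = 5/4·(0,-2) = (0.0000,-2.5000)
o1: d²=130 > ρ²=14 → inactive
o2: d²=10 ≤ ρ²=14; F_rep = 15·(1,3)/10² = (0.1500,0.4500)
o3: d²=205 > ρ²=14 → inactive
o4: d²=725 > ρ²=14 → inactive
F = F_att + ΣF_rep = (0.1500,-2.0500)
p' = p + 1/4·F = (-3.9625,11.4875)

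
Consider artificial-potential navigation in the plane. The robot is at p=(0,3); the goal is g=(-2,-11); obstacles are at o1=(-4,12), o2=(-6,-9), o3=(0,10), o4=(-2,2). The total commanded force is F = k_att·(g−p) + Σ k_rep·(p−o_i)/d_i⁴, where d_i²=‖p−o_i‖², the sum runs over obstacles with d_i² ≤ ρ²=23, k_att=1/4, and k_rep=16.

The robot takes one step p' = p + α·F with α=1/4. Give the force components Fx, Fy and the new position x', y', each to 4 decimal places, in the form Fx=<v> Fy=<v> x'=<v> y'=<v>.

Fx=0.7800 Fy=-2.8600 x'=0.1950 y'=2.2850

F_att = 1/4·(g−p) = 1/4·(-2,-14) = (-0.5000,-3.5000)
o1: d²=97 > ρ²=23 → inactive
o2: d²=180 > ρ²=23 → inactive
o3: d²=49 > ρ²=23 → inactive
o4: d²=5 ≤ ρ²=23; F_rep = 16·(2,1)/5² = (1.2800,0.6400)
F = F_att + ΣF_rep = (0.7800,-2.8600)
p' = p + 1/4·F = (0.1950,2.2850)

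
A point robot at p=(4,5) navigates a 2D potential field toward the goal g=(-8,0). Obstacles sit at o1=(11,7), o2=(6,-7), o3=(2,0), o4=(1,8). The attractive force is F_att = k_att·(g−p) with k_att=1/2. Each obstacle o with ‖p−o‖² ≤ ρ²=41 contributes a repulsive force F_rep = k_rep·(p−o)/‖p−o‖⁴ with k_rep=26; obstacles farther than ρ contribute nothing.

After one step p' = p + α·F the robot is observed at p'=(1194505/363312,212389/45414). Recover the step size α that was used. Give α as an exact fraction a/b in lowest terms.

F_att = 1/2·(g−p) = 1/2·(-12,-5) = (-6.0000,-2.5000)
o1: d²=53 > ρ²=41 → inactive
o2: d²=148 > ρ²=41 → inactive
o3: d²=29 ≤ ρ²=41; F_rep = 26·(2,5)/29² = (0.0618,0.1546)
o4: d²=18 ≤ ρ²=41; F_rep = 26·(3,-3)/18² = (0.2407,-0.2407)
F = F_att + ΣF_rep = (-5.6974,-2.5862)
Δp = p'−p = (-0.7122,-0.3233); α = Δx/Fx = (-258743/363312) / (-258743/45414) = 1/8
check: Δy/Fy = (-14681/45414) / (-58724/22707) = 1/8 ✓

α = 1/8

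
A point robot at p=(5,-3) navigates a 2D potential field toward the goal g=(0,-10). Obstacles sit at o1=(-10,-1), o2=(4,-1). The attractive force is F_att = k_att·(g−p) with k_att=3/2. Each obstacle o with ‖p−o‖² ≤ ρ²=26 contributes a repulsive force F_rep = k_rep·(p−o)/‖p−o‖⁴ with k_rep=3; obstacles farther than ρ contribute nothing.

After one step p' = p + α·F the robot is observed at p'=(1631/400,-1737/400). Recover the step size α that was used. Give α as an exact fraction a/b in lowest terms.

α = 1/8

F_att = 3/2·(g−p) = 3/2·(-5,-7) = (-7.5000,-10.5000)
o1: d²=229 > ρ²=26 → inactive
o2: d²=5 ≤ ρ²=26; F_rep = 3·(1,-2)/5² = (0.1200,-0.2400)
F = F_att + ΣF_rep = (-7.3800,-10.7400)
Δp = p'−p = (-0.9225,-1.3425); α = Δx/Fx = (-369/400) / (-369/50) = 1/8
check: Δy/Fy = (-537/400) / (-537/50) = 1/8 ✓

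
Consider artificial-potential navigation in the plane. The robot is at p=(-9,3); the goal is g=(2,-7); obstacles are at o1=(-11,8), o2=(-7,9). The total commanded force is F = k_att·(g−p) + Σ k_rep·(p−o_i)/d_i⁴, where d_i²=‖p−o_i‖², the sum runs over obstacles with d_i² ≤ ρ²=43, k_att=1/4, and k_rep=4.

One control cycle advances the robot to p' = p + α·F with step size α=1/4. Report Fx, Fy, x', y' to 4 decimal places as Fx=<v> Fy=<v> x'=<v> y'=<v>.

Fx=2.7545 Fy=-2.5388 x'=-8.3114 y'=2.3653

F_att = 1/4·(g−p) = 1/4·(11,-10) = (2.7500,-2.5000)
o1: d²=29 ≤ ρ²=43; F_rep = 4·(2,-5)/29² = (0.0095,-0.0238)
o2: d²=40 ≤ ρ²=43; F_rep = 4·(-2,-6)/40² = (-0.0050,-0.0150)
F = F_att + ΣF_rep = (2.7545,-2.5388)
p' = p + 1/4·F = (-8.3114,2.3653)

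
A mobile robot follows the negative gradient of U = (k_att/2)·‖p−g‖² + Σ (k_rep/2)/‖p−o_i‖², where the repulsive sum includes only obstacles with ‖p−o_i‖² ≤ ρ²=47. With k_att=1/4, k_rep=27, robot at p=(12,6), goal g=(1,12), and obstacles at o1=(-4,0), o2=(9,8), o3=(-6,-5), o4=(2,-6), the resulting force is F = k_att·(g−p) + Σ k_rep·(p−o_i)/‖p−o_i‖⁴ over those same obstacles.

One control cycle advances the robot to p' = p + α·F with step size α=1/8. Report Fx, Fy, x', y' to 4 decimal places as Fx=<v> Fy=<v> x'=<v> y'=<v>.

Fx=-2.2707 Fy=1.1805 x'=11.7162 y'=6.1476

F_att = 1/4·(g−p) = 1/4·(-11,6) = (-2.7500,1.5000)
o1: d²=292 > ρ²=47 → inactive
o2: d²=13 ≤ ρ²=47; F_rep = 27·(3,-2)/13² = (0.4793,-0.3195)
o3: d²=445 > ρ²=47 → inactive
o4: d²=244 > ρ²=47 → inactive
F = F_att + ΣF_rep = (-2.2707,1.1805)
p' = p + 1/8·F = (11.7162,6.1476)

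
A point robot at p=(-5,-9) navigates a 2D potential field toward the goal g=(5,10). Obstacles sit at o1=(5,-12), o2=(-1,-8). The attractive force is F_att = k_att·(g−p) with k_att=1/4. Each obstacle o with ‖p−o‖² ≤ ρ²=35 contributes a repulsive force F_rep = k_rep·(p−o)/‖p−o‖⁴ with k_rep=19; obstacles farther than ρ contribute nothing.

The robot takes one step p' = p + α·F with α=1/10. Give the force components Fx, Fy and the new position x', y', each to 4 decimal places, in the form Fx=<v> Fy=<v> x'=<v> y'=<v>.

F_att = 1/4·(g−p) = 1/4·(10,19) = (2.5000,4.7500)
o1: d²=109 > ρ²=35 → inactive
o2: d²=17 ≤ ρ²=35; F_rep = 19·(-4,-1)/17² = (-0.2630,-0.0657)
F = F_att + ΣF_rep = (2.2370,4.6843)
p' = p + 1/10·F = (-4.7763,-8.5316)

Fx=2.2370 Fy=4.6843 x'=-4.7763 y'=-8.5316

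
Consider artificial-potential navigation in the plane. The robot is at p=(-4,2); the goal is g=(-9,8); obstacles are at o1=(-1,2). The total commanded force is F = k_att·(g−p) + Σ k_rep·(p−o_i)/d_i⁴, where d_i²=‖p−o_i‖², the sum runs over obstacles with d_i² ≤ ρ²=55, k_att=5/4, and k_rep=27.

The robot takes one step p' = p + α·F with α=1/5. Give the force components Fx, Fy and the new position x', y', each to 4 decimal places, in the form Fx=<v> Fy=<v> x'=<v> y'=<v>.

Fx=-7.2500 Fy=7.5000 x'=-5.4500 y'=3.5000

F_att = 5/4·(g−p) = 5/4·(-5,6) = (-6.2500,7.5000)
o1: d²=9 ≤ ρ²=55; F_rep = 27·(-3,0)/9² = (-1.0000,0.0000)
F = F_att + ΣF_rep = (-7.2500,7.5000)
p' = p + 1/5·F = (-5.4500,3.5000)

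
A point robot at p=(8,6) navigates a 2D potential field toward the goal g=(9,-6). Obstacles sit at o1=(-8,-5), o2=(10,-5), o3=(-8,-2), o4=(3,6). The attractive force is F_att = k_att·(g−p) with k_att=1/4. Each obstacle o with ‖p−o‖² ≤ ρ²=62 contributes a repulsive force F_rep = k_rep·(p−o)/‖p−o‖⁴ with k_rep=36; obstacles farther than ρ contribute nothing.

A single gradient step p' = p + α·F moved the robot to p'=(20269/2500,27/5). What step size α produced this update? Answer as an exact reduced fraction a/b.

F_att = 1/4·(g−p) = 1/4·(1,-12) = (0.2500,-3.0000)
o1: d²=377 > ρ²=62 → inactive
o2: d²=125 > ρ²=62 → inactive
o3: d²=320 > ρ²=62 → inactive
o4: d²=25 ≤ ρ²=62; F_rep = 36·(5,0)/25² = (0.2880,0.0000)
F = F_att + ΣF_rep = (0.5380,-3.0000)
Δp = p'−p = (0.1076,-0.6000); α = Δx/Fx = (269/2500) / (269/500) = 1/5
check: Δy/Fy = (-3/5) / (-3) = 1/5 ✓

α = 1/5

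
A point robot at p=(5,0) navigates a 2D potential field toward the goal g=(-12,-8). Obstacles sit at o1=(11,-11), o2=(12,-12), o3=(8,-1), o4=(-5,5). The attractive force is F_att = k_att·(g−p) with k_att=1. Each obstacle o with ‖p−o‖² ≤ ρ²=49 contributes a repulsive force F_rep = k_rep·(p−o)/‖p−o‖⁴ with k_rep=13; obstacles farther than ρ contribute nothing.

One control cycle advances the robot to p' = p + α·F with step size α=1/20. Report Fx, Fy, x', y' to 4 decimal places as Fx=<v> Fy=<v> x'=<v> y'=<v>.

F_att = 1·(g−p) = 1·(-17,-8) = (-17.0000,-8.0000)
o1: d²=157 > ρ²=49 → inactive
o2: d²=193 > ρ²=49 → inactive
o3: d²=10 ≤ ρ²=49; F_rep = 13·(-3,1)/10² = (-0.3900,0.1300)
o4: d²=125 > ρ²=49 → inactive
F = F_att + ΣF_rep = (-17.3900,-7.8700)
p' = p + 1/20·F = (4.1305,-0.3935)

Fx=-17.3900 Fy=-7.8700 x'=4.1305 y'=-0.3935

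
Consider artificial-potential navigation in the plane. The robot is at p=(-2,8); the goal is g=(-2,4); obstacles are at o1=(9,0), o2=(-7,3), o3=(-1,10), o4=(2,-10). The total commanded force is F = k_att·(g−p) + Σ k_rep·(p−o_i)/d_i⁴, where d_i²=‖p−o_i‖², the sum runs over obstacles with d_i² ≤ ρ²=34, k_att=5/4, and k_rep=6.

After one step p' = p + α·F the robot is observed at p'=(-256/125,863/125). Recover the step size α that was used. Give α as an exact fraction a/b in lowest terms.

α = 1/5

F_att = 5/4·(g−p) = 5/4·(0,-4) = (0.0000,-5.0000)
o1: d²=185 > ρ²=34 → inactive
o2: d²=50 > ρ²=34 → inactive
o3: d²=5 ≤ ρ²=34; F_rep = 6·(-1,-2)/5² = (-0.2400,-0.4800)
o4: d²=340 > ρ²=34 → inactive
F = F_att + ΣF_rep = (-0.2400,-5.4800)
Δp = p'−p = (-0.0480,-1.0960); α = Δx/Fx = (-6/125) / (-6/25) = 1/5
check: Δy/Fy = (-137/125) / (-137/25) = 1/5 ✓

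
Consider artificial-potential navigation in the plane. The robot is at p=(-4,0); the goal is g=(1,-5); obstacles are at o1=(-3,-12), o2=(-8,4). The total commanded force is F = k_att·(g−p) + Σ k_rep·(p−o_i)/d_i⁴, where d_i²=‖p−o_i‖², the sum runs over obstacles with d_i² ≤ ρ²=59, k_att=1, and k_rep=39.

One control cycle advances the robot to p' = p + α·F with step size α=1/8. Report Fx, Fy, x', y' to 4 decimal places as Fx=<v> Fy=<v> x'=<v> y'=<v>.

F_att = 1·(g−p) = 1·(5,-5) = (5.0000,-5.0000)
o1: d²=145 > ρ²=59 → inactive
o2: d²=32 ≤ ρ²=59; F_rep = 39·(4,-4)/32² = (0.1523,-0.1523)
F = F_att + ΣF_rep = (5.1523,-5.1523)
p' = p + 1/8·F = (-3.3560,-0.6440)

Fx=5.1523 Fy=-5.1523 x'=-3.3560 y'=-0.6440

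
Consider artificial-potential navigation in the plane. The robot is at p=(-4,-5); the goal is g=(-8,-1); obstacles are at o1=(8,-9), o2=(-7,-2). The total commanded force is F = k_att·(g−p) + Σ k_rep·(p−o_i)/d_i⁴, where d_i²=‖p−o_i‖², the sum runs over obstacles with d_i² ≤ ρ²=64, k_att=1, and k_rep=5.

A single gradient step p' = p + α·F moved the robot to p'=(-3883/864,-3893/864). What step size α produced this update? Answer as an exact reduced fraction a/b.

α = 1/8

F_att = 1·(g−p) = 1·(-4,4) = (-4.0000,4.0000)
o1: d²=160 > ρ²=64 → inactive
o2: d²=18 ≤ ρ²=64; F_rep = 5·(3,-3)/18² = (0.0463,-0.0463)
F = F_att + ΣF_rep = (-3.9537,3.9537)
Δp = p'−p = (-0.4942,0.4942); α = Δx/Fx = (-427/864) / (-427/108) = 1/8
check: Δy/Fy = (427/864) / (427/108) = 1/8 ✓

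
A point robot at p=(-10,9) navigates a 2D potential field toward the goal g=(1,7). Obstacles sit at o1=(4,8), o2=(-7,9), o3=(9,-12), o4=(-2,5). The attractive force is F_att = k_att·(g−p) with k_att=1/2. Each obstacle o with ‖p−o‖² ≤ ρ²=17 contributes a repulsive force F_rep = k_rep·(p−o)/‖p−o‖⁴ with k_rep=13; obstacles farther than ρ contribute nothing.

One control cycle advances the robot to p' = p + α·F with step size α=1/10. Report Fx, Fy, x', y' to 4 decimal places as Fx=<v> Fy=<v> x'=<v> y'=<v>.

Fx=5.0185 Fy=-1.0000 x'=-9.4981 y'=8.9000

F_att = 1/2·(g−p) = 1/2·(11,-2) = (5.5000,-1.0000)
o1: d²=197 > ρ²=17 → inactive
o2: d²=9 ≤ ρ²=17; F_rep = 13·(-3,0)/9² = (-0.4815,0.0000)
o3: d²=802 > ρ²=17 → inactive
o4: d²=80 > ρ²=17 → inactive
F = F_att + ΣF_rep = (5.0185,-1.0000)
p' = p + 1/10·F = (-9.4981,8.9000)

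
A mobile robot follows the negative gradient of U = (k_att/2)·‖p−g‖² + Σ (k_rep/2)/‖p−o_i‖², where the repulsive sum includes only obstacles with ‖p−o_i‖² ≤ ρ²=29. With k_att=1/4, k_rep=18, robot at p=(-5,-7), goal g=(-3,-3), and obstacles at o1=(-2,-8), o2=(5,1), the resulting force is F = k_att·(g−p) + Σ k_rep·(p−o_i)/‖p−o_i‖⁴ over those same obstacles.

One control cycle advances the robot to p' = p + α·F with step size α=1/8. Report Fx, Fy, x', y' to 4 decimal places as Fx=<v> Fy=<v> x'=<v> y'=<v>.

Fx=-0.0400 Fy=1.1800 x'=-5.0050 y'=-6.8525

F_att = 1/4·(g−p) = 1/4·(2,4) = (0.5000,1.0000)
o1: d²=10 ≤ ρ²=29; F_rep = 18·(-3,1)/10² = (-0.5400,0.1800)
o2: d²=164 > ρ²=29 → inactive
F = F_att + ΣF_rep = (-0.0400,1.1800)
p' = p + 1/8·F = (-5.0050,-6.8525)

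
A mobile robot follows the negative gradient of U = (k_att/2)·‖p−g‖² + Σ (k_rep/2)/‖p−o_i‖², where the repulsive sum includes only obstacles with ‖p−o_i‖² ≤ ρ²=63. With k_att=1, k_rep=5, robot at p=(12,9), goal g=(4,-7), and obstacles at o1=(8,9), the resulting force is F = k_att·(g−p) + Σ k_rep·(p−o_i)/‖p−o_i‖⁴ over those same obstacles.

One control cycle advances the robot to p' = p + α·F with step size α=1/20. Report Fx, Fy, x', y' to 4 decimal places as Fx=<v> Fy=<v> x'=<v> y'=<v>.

Fx=-7.9219 Fy=-16.0000 x'=11.6039 y'=8.2000

F_att = 1·(g−p) = 1·(-8,-16) = (-8.0000,-16.0000)
o1: d²=16 ≤ ρ²=63; F_rep = 5·(4,0)/16² = (0.0781,0.0000)
F = F_att + ΣF_rep = (-7.9219,-16.0000)
p' = p + 1/20·F = (11.6039,8.2000)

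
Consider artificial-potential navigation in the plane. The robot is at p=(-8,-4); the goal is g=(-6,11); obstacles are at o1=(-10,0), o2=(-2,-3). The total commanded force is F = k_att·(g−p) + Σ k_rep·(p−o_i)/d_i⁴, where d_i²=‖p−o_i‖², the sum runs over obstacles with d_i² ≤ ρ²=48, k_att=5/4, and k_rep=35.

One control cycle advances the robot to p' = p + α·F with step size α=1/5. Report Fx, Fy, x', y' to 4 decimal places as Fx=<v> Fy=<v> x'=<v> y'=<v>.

F_att = 5/4·(g−p) = 5/4·(2,15) = (2.5000,18.7500)
o1: d²=20 ≤ ρ²=48; F_rep = 35·(2,-4)/20² = (0.1750,-0.3500)
o2: d²=37 ≤ ρ²=48; F_rep = 35·(-6,-1)/37² = (-0.1534,-0.0256)
F = F_att + ΣF_rep = (2.5216,18.3744)
p' = p + 1/5·F = (-7.4957,-0.3251)

Fx=2.5216 Fy=18.3744 x'=-7.4957 y'=-0.3251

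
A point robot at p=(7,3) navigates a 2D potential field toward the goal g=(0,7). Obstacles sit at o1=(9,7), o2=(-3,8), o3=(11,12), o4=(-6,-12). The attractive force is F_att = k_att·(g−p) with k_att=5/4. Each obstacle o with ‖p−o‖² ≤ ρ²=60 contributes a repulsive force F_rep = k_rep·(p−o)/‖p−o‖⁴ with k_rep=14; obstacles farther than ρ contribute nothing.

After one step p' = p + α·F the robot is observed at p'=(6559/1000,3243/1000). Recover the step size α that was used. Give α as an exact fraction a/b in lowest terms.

F_att = 5/4·(g−p) = 5/4·(-7,4) = (-8.7500,5.0000)
o1: d²=20 ≤ ρ²=60; F_rep = 14·(-2,-4)/20² = (-0.0700,-0.1400)
o2: d²=125 > ρ²=60 → inactive
o3: d²=97 > ρ²=60 → inactive
o4: d²=394 > ρ²=60 → inactive
F = F_att + ΣF_rep = (-8.8200,4.8600)
Δp = p'−p = (-0.4410,0.2430); α = Δx/Fx = (-441/1000) / (-441/50) = 1/20
check: Δy/Fy = (243/1000) / (243/50) = 1/20 ✓

α = 1/20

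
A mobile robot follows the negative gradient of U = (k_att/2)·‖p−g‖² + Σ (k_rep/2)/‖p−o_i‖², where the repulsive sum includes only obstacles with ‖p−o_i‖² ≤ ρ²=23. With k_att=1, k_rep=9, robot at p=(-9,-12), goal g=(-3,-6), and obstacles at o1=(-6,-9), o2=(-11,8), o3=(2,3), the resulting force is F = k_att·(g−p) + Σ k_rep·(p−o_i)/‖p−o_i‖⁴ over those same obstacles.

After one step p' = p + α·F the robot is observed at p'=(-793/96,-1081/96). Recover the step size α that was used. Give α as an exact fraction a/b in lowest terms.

α = 1/8

F_att = 1·(g−p) = 1·(6,6) = (6.0000,6.0000)
o1: d²=18 ≤ ρ²=23; F_rep = 9·(-3,-3)/18² = (-0.0833,-0.0833)
o2: d²=404 > ρ²=23 → inactive
o3: d²=346 > ρ²=23 → inactive
F = F_att + ΣF_rep = (5.9167,5.9167)
Δp = p'−p = (0.7396,0.7396); α = Δx/Fx = (71/96) / (71/12) = 1/8
check: Δy/Fy = (71/96) / (71/12) = 1/8 ✓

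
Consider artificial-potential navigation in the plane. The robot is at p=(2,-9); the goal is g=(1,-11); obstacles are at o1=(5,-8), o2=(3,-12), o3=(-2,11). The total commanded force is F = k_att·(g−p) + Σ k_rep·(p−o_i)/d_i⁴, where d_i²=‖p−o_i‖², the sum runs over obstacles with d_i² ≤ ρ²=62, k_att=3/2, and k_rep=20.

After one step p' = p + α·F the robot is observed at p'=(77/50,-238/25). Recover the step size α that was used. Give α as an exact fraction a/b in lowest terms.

α = 1/5

F_att = 3/2·(g−p) = 3/2·(-1,-2) = (-1.5000,-3.0000)
o1: d²=10 ≤ ρ²=62; F_rep = 20·(-3,-1)/10² = (-0.6000,-0.2000)
o2: d²=10 ≤ ρ²=62; F_rep = 20·(-1,3)/10² = (-0.2000,0.6000)
o3: d²=416 > ρ²=62 → inactive
F = F_att + ΣF_rep = (-2.3000,-2.6000)
Δp = p'−p = (-0.4600,-0.5200); α = Δx/Fx = (-23/50) / (-23/10) = 1/5
check: Δy/Fy = (-13/25) / (-13/5) = 1/5 ✓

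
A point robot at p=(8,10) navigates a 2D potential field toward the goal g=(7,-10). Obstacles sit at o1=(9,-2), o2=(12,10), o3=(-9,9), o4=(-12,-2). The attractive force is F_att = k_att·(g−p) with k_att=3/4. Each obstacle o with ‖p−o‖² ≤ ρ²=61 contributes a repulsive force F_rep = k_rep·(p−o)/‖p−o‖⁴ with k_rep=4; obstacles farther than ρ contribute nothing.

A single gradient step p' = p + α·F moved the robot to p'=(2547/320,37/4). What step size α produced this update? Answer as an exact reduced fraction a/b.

α = 1/20

F_att = 3/4·(g−p) = 3/4·(-1,-20) = (-0.7500,-15.0000)
o1: d²=145 > ρ²=61 → inactive
o2: d²=16 ≤ ρ²=61; F_rep = 4·(-4,0)/16² = (-0.0625,0.0000)
o3: d²=290 > ρ²=61 → inactive
o4: d²=544 > ρ²=61 → inactive
F = F_att + ΣF_rep = (-0.8125,-15.0000)
Δp = p'−p = (-0.0406,-0.7500); α = Δx/Fx = (-13/320) / (-13/16) = 1/20
check: Δy/Fy = (-3/4) / (-15) = 1/20 ✓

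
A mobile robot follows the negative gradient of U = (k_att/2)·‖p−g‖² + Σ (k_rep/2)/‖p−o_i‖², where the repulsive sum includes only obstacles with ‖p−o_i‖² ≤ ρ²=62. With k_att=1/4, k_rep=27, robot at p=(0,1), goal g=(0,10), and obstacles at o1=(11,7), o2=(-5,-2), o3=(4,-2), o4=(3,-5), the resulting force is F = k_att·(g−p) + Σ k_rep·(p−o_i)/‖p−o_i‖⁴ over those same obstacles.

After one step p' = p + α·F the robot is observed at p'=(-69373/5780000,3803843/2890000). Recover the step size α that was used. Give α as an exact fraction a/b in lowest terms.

F_att = 1/4·(g−p) = 1/4·(0,9) = (0.0000,2.2500)
o1: d²=157 > ρ²=62 → inactive
o2: d²=34 ≤ ρ²=62; F_rep = 27·(5,3)/34² = (0.1168,0.0701)
o3: d²=25 ≤ ρ²=62; F_rep = 27·(-4,3)/25² = (-0.1728,0.1296)
o4: d²=45 ≤ ρ²=62; F_rep = 27·(-3,6)/45² = (-0.0400,0.0800)
F = F_att + ΣF_rep = (-0.0960,2.5297)
Δp = p'−p = (-0.0120,0.3162); α = Δx/Fx = (-69373/5780000) / (-69373/722500) = 1/8
check: Δy/Fy = (913843/2890000) / (913843/361250) = 1/8 ✓

α = 1/8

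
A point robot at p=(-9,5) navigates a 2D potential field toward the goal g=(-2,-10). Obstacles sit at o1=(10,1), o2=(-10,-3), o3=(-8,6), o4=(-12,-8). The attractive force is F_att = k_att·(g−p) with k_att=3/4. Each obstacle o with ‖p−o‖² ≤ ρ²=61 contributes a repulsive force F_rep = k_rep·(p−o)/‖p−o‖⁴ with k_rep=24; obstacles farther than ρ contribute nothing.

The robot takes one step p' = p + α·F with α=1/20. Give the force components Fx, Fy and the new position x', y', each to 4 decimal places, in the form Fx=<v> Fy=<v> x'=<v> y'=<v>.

Fx=-0.7500 Fy=-17.2500 x'=-9.0375 y'=4.1375

F_att = 3/4·(g−p) = 3/4·(7,-15) = (5.2500,-11.2500)
o1: d²=377 > ρ²=61 → inactive
o2: d²=65 > ρ²=61 → inactive
o3: d²=2 ≤ ρ²=61; F_rep = 24·(-1,-1)/2² = (-6.0000,-6.0000)
o4: d²=178 > ρ²=61 → inactive
F = F_att + ΣF_rep = (-0.7500,-17.2500)
p' = p + 1/20·F = (-9.0375,4.1375)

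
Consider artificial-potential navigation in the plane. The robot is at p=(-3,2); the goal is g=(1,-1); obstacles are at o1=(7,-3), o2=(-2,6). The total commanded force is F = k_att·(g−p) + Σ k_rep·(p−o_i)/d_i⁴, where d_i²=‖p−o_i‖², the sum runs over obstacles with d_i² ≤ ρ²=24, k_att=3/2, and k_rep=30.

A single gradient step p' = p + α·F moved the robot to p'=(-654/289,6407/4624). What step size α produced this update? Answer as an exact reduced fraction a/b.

α = 1/8

F_att = 3/2·(g−p) = 3/2·(4,-3) = (6.0000,-4.5000)
o1: d²=125 > ρ²=24 → inactive
o2: d²=17 ≤ ρ²=24; F_rep = 30·(-1,-4)/17² = (-0.1038,-0.4152)
F = F_att + ΣF_rep = (5.8962,-4.9152)
Δp = p'−p = (0.7370,-0.6144); α = Δx/Fx = (213/289) / (1704/289) = 1/8
check: Δy/Fy = (-2841/4624) / (-2841/578) = 1/8 ✓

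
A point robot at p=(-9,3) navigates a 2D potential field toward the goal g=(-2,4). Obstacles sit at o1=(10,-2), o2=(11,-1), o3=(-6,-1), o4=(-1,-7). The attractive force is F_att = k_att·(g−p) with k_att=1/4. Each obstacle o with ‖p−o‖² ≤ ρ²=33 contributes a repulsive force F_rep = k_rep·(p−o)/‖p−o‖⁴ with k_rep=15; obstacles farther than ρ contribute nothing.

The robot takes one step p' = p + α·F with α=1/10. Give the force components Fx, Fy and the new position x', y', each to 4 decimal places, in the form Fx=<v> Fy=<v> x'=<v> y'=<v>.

Fx=1.6780 Fy=0.3460 x'=-8.8322 y'=3.0346

F_att = 1/4·(g−p) = 1/4·(7,1) = (1.7500,0.2500)
o1: d²=386 > ρ²=33 → inactive
o2: d²=416 > ρ²=33 → inactive
o3: d²=25 ≤ ρ²=33; F_rep = 15·(-3,4)/25² = (-0.0720,0.0960)
o4: d²=164 > ρ²=33 → inactive
F = F_att + ΣF_rep = (1.6780,0.3460)
p' = p + 1/10·F = (-8.8322,3.0346)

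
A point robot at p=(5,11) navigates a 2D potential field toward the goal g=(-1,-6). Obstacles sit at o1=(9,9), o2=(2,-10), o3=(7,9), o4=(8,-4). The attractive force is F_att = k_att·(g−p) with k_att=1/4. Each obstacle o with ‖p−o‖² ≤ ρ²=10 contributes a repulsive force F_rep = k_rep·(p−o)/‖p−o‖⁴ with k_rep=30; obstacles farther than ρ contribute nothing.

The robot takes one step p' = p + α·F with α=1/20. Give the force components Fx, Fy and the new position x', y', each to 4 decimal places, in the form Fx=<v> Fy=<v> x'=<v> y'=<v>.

Fx=-2.4375 Fy=-3.3125 x'=4.8781 y'=10.8344

F_att = 1/4·(g−p) = 1/4·(-6,-17) = (-1.5000,-4.2500)
o1: d²=20 > ρ²=10 → inactive
o2: d²=450 > ρ²=10 → inactive
o3: d²=8 ≤ ρ²=10; F_rep = 30·(-2,2)/8² = (-0.9375,0.9375)
o4: d²=234 > ρ²=10 → inactive
F = F_att + ΣF_rep = (-2.4375,-3.3125)
p' = p + 1/20·F = (4.8781,10.8344)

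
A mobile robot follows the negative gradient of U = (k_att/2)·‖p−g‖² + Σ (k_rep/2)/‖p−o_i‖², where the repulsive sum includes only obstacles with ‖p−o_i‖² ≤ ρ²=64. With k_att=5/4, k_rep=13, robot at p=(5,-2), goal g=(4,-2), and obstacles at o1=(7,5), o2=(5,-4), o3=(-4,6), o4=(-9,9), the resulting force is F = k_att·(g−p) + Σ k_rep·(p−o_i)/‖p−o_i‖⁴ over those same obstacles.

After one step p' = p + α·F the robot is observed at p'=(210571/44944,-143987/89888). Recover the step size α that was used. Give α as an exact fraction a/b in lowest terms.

F_att = 5/4·(g−p) = 5/4·(-1,0) = (-1.2500,0.0000)
o1: d²=53 ≤ ρ²=64; F_rep = 13·(-2,-7)/53² = (-0.0093,-0.0324)
o2: d²=4 ≤ ρ²=64; F_rep = 13·(0,2)/4² = (0.0000,1.6250)
o3: d²=145 > ρ²=64 → inactive
o4: d²=317 > ρ²=64 → inactive
F = F_att + ΣF_rep = (-1.2593,1.5926)
Δp = p'−p = (-0.3148,0.3982); α = Δx/Fx = (-14149/44944) / (-14149/11236) = 1/4
check: Δy/Fy = (35789/89888) / (35789/22472) = 1/4 ✓

α = 1/4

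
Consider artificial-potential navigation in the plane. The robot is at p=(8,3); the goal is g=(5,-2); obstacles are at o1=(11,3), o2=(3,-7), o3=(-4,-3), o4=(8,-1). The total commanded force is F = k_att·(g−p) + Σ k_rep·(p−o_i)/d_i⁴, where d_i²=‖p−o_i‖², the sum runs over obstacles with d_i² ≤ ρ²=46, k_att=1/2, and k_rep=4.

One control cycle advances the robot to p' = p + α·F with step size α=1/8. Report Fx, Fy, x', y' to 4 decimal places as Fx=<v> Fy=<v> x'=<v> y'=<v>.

Fx=-1.6481 Fy=-2.4375 x'=7.7940 y'=2.6953

F_att = 1/2·(g−p) = 1/2·(-3,-5) = (-1.5000,-2.5000)
o1: d²=9 ≤ ρ²=46; F_rep = 4·(-3,0)/9² = (-0.1481,0.0000)
o2: d²=125 > ρ²=46 → inactive
o3: d²=180 > ρ²=46 → inactive
o4: d²=16 ≤ ρ²=46; F_rep = 4·(0,4)/16² = (0.0000,0.0625)
F = F_att + ΣF_rep = (-1.6481,-2.4375)
p' = p + 1/8·F = (7.7940,2.6953)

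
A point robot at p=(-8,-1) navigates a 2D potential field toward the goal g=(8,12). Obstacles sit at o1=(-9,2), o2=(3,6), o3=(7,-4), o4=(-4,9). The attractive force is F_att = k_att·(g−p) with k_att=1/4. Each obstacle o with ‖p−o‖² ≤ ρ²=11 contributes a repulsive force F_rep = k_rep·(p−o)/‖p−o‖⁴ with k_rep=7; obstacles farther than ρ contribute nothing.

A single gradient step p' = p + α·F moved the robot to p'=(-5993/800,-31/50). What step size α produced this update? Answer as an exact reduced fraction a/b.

F_att = 1/4·(g−p) = 1/4·(16,13) = (4.0000,3.2500)
o1: d²=10 ≤ ρ²=11; F_rep = 7·(1,-3)/10² = (0.0700,-0.2100)
o2: d²=170 > ρ²=11 → inactive
o3: d²=234 > ρ²=11 → inactive
o4: d²=116 > ρ²=11 → inactive
F = F_att + ΣF_rep = (4.0700,3.0400)
Δp = p'−p = (0.5088,0.3800); α = Δx/Fx = (407/800) / (407/100) = 1/8
check: Δy/Fy = (19/50) / (76/25) = 1/8 ✓

α = 1/8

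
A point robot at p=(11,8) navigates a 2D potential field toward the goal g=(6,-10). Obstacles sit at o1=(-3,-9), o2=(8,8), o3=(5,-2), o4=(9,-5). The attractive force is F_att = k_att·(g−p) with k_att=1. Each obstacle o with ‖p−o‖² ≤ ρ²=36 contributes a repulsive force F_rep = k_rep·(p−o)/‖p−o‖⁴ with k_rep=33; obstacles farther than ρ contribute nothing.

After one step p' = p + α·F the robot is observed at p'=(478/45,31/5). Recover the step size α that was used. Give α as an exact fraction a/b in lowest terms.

F_att = 1·(g−p) = 1·(-5,-18) = (-5.0000,-18.0000)
o1: d²=485 > ρ²=36 → inactive
o2: d²=9 ≤ ρ²=36; F_rep = 33·(3,0)/9² = (1.2222,0.0000)
o3: d²=136 > ρ²=36 → inactive
o4: d²=173 > ρ²=36 → inactive
F = F_att + ΣF_rep = (-3.7778,-18.0000)
Δp = p'−p = (-0.3778,-1.8000); α = Δx/Fx = (-17/45) / (-34/9) = 1/10
check: Δy/Fy = (-9/5) / (-18) = 1/10 ✓

α = 1/10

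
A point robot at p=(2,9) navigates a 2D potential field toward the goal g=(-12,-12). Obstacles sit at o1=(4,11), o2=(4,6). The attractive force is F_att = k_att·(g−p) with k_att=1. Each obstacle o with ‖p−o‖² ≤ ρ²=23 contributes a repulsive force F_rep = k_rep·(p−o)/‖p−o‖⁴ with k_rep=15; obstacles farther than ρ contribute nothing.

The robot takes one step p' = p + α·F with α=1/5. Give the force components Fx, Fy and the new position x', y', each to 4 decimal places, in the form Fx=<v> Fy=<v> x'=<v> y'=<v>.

F_att = 1·(g−p) = 1·(-14,-21) = (-14.0000,-21.0000)
o1: d²=8 ≤ ρ²=23; F_rep = 15·(-2,-2)/8² = (-0.4688,-0.4688)
o2: d²=13 ≤ ρ²=23; F_rep = 15·(-2,3)/13² = (-0.1775,0.2663)
F = F_att + ΣF_rep = (-14.6463,-21.2025)
p' = p + 1/5·F = (-0.9293,4.7595)

Fx=-14.6463 Fy=-21.2025 x'=-0.9293 y'=4.7595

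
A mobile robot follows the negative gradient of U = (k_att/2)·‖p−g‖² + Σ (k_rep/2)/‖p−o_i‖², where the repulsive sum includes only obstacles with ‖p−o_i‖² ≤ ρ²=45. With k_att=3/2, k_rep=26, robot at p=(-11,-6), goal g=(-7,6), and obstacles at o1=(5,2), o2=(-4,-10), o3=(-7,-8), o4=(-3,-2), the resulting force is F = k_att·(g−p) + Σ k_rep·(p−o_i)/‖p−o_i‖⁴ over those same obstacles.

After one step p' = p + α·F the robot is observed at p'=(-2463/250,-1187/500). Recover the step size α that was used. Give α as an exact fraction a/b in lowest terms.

α = 1/5

F_att = 3/2·(g−p) = 3/2·(4,12) = (6.0000,18.0000)
o1: d²=320 > ρ²=45 → inactive
o2: d²=65 > ρ²=45 → inactive
o3: d²=20 ≤ ρ²=45; F_rep = 26·(-4,2)/20² = (-0.2600,0.1300)
o4: d²=80 > ρ²=45 → inactive
F = F_att + ΣF_rep = (5.7400,18.1300)
Δp = p'−p = (1.1480,3.6260); α = Δx/Fx = (287/250) / (287/50) = 1/5
check: Δy/Fy = (1813/500) / (1813/100) = 1/5 ✓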